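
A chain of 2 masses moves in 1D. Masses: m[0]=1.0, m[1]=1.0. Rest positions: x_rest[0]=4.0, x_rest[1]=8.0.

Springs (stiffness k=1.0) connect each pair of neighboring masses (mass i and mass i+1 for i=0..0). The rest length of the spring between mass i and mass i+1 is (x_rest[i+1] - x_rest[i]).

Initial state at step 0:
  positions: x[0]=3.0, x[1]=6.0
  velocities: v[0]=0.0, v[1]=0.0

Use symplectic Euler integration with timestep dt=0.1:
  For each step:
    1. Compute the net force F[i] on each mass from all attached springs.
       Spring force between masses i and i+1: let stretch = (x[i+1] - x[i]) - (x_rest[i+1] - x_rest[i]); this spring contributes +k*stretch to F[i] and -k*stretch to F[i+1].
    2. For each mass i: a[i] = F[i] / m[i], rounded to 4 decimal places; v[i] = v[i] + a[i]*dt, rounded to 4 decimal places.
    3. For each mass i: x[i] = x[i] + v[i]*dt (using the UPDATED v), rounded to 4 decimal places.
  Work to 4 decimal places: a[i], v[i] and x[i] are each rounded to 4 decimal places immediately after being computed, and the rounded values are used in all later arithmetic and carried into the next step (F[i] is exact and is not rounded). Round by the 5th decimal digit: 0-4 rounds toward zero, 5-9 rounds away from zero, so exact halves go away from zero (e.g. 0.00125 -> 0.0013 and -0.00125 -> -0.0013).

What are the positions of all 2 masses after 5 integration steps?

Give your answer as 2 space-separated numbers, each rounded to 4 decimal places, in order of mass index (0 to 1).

Step 0: x=[3.0000 6.0000] v=[0.0000 0.0000]
Step 1: x=[2.9900 6.0100] v=[-0.1000 0.1000]
Step 2: x=[2.9702 6.0298] v=[-0.1980 0.1980]
Step 3: x=[2.9410 6.0590] v=[-0.2920 0.2920]
Step 4: x=[2.9030 6.0970] v=[-0.3802 0.3802]
Step 5: x=[2.8569 6.1431] v=[-0.4608 0.4608]

Answer: 2.8569 6.1431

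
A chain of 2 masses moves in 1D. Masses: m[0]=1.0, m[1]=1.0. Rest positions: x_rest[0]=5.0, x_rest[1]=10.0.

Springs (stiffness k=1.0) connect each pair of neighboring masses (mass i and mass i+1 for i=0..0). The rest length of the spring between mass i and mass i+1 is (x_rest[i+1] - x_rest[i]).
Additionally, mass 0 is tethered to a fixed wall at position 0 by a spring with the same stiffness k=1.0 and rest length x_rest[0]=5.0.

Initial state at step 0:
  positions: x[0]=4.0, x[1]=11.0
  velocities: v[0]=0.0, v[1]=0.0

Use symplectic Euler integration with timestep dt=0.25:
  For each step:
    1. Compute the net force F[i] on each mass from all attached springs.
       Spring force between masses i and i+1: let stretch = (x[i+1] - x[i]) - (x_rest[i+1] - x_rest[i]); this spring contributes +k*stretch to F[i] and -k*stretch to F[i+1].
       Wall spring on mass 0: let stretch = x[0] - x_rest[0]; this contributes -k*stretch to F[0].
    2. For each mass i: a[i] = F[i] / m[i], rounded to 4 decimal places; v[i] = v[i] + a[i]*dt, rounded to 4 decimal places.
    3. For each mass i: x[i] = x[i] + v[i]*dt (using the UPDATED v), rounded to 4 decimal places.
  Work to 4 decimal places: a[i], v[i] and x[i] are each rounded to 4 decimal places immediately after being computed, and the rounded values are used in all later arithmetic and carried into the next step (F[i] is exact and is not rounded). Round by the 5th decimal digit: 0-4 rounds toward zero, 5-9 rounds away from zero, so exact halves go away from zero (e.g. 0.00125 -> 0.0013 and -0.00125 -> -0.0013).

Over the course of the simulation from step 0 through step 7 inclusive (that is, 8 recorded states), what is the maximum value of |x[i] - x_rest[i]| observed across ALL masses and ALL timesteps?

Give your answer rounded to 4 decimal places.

Answer: 1.2595

Derivation:
Step 0: x=[4.0000 11.0000] v=[0.0000 0.0000]
Step 1: x=[4.1875 10.8750] v=[0.7500 -0.5000]
Step 2: x=[4.5313 10.6445] v=[1.3750 -0.9219]
Step 3: x=[4.9739 10.3445] v=[1.7705 -1.2002]
Step 4: x=[5.4413 10.0213] v=[1.8697 -1.2929]
Step 5: x=[5.8549 9.7243] v=[1.6544 -1.1879]
Step 6: x=[6.1444 9.4980] v=[1.1580 -0.9053]
Step 7: x=[6.2595 9.3746] v=[0.4603 -0.4937]
Max displacement = 1.2595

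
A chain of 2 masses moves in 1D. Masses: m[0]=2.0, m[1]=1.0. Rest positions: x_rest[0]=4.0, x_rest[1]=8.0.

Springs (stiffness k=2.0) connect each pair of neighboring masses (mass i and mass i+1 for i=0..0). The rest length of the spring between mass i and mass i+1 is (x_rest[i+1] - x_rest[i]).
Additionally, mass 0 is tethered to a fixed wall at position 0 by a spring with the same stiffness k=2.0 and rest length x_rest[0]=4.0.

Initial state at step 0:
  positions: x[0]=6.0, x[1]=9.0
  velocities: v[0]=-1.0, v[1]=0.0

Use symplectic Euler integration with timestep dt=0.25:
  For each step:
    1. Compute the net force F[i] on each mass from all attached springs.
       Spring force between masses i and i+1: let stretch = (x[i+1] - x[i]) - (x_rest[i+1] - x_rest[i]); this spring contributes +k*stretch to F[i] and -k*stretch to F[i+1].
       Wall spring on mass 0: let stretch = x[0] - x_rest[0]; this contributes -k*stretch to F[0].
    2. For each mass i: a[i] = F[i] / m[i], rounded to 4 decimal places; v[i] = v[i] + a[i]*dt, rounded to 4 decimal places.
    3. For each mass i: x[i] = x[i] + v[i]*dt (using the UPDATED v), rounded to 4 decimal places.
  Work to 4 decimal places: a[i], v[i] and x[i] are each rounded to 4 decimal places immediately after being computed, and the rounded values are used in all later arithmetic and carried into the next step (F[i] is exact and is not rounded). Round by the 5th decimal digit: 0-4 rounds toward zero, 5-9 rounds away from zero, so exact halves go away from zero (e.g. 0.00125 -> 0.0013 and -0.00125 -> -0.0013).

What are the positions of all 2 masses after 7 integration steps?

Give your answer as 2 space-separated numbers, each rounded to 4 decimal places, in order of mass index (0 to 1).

Answer: 2.9526 8.1858

Derivation:
Step 0: x=[6.0000 9.0000] v=[-1.0000 0.0000]
Step 1: x=[5.5625 9.1250] v=[-1.7500 0.5000]
Step 2: x=[5.0000 9.3047] v=[-2.2500 0.7188]
Step 3: x=[4.3941 9.4463] v=[-2.4238 0.5665]
Step 4: x=[3.8293 9.4564] v=[-2.2593 0.0404]
Step 5: x=[3.3768 9.2631] v=[-1.8099 -0.7732]
Step 6: x=[3.0812 8.8340] v=[-1.1825 -1.7164]
Step 7: x=[2.9526 8.1858] v=[-0.5146 -2.5928]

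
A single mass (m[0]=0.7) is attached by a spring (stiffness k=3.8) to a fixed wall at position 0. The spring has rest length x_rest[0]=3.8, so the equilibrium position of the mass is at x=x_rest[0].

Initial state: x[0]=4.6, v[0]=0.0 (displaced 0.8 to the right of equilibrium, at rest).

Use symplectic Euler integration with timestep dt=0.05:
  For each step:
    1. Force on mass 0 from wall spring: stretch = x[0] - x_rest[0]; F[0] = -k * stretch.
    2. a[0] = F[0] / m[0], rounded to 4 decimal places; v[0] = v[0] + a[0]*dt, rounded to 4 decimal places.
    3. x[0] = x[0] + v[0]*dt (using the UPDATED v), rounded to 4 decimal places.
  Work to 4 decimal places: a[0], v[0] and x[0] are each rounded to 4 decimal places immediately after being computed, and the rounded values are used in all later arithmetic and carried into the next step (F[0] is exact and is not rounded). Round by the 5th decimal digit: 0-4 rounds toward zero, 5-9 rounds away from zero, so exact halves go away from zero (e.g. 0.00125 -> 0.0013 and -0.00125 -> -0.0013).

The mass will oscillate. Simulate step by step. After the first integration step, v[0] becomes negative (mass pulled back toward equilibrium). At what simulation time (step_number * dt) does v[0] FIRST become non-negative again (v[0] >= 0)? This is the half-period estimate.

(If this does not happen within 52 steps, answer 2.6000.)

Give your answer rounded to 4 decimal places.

Answer: 1.3500

Derivation:
Step 0: x=[4.6000] v=[0.0000]
Step 1: x=[4.5891] v=[-0.2171]
Step 2: x=[4.5675] v=[-0.4313]
Step 3: x=[4.5355] v=[-0.6396]
Step 4: x=[4.4935] v=[-0.8392]
Step 5: x=[4.4421] v=[-1.0274]
Step 6: x=[4.3820] v=[-1.2017]
Step 7: x=[4.3140] v=[-1.3597]
Step 8: x=[4.2390] v=[-1.4992]
Step 9: x=[4.1581] v=[-1.6184]
Step 10: x=[4.0723] v=[-1.7156]
Step 11: x=[3.9828] v=[-1.7895]
Step 12: x=[3.8908] v=[-1.8391]
Step 13: x=[3.7976] v=[-1.8637]
Step 14: x=[3.7044] v=[-1.8631]
Step 15: x=[3.6125] v=[-1.8372]
Step 16: x=[3.5232] v=[-1.7863]
Step 17: x=[3.4376] v=[-1.7112]
Step 18: x=[3.3570] v=[-1.6128]
Step 19: x=[3.2824] v=[-1.4926]
Step 20: x=[3.2148] v=[-1.3521]
Step 21: x=[3.1551] v=[-1.1933]
Step 22: x=[3.1042] v=[-1.0183]
Step 23: x=[3.0627] v=[-0.8294]
Step 24: x=[3.0312] v=[-0.6293]
Step 25: x=[3.0102] v=[-0.4206]
Step 26: x=[2.9999] v=[-0.2062]
Step 27: x=[3.0005] v=[0.0110]
First v>=0 after going negative at step 27, time=1.3500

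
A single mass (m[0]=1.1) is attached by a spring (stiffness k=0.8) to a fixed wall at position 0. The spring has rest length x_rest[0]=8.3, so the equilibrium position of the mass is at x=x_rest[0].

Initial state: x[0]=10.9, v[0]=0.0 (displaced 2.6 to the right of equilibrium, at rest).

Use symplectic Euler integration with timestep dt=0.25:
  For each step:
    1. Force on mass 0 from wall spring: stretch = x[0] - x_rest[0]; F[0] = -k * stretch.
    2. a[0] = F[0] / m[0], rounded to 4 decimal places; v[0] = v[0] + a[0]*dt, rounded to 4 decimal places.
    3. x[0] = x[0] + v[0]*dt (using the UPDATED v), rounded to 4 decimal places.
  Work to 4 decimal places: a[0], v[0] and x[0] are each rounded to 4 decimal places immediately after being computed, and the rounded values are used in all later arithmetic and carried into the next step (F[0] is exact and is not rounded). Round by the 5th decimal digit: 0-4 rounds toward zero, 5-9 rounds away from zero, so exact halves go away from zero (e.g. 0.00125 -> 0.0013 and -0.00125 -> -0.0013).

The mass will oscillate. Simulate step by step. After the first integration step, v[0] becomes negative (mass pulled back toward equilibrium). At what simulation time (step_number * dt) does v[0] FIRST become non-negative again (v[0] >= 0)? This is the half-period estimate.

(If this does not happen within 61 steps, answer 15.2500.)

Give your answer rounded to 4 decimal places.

Answer: 3.7500

Derivation:
Step 0: x=[10.9000] v=[0.0000]
Step 1: x=[10.7818] v=[-0.4727]
Step 2: x=[10.5508] v=[-0.9239]
Step 3: x=[10.2175] v=[-1.3331]
Step 4: x=[9.7971] v=[-1.6817]
Step 5: x=[9.3086] v=[-1.9539]
Step 6: x=[8.7743] v=[-2.1373]
Step 7: x=[8.2184] v=[-2.2235]
Step 8: x=[7.6662] v=[-2.2087]
Step 9: x=[7.1428] v=[-2.0935]
Step 10: x=[6.6720] v=[-1.8831]
Step 11: x=[6.2752] v=[-1.5871]
Step 12: x=[5.9705] v=[-1.2190]
Step 13: x=[5.7716] v=[-0.7955]
Step 14: x=[5.6877] v=[-0.3358]
Step 15: x=[5.7225] v=[0.1392]
First v>=0 after going negative at step 15, time=3.7500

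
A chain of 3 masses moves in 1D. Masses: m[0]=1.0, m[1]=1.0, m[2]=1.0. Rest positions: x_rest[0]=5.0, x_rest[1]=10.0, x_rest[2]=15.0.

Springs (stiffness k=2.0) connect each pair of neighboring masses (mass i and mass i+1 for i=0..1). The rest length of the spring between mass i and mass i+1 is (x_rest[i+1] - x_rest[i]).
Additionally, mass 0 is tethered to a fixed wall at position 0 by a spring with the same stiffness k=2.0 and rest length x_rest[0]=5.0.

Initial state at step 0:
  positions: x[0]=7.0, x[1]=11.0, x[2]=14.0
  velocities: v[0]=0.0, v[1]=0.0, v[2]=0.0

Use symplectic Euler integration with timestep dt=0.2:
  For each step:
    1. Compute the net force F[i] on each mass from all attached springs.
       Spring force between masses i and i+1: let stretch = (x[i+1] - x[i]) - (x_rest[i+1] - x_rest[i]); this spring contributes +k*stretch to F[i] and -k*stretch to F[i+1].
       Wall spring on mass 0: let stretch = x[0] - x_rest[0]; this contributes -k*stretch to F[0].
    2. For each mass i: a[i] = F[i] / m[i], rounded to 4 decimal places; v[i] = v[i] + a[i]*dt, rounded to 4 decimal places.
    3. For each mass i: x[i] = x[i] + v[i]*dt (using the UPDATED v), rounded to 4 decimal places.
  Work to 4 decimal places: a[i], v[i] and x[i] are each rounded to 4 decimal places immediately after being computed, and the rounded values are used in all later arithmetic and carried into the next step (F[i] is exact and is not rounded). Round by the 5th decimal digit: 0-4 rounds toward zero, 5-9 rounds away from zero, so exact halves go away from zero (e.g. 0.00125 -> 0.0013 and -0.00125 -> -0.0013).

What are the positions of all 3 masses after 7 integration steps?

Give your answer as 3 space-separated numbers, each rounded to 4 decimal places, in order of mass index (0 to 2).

Answer: 3.4575 9.5375 16.4637

Derivation:
Step 0: x=[7.0000 11.0000 14.0000] v=[0.0000 0.0000 0.0000]
Step 1: x=[6.7600 10.9200 14.1600] v=[-1.2000 -0.4000 0.8000]
Step 2: x=[6.3120 10.7664 14.4608] v=[-2.2400 -0.7680 1.5040]
Step 3: x=[5.7154 10.5520 14.8660] v=[-2.9830 -1.0720 2.0262]
Step 4: x=[5.0485 10.2958 15.3261] v=[-3.3345 -1.2810 2.3006]
Step 5: x=[4.3975 10.0222 15.7838] v=[-3.2550 -1.3678 2.2885]
Step 6: x=[3.8447 9.7596 16.1806] v=[-2.7641 -1.3130 1.9839]
Step 7: x=[3.4575 9.5375 16.4637] v=[-1.9360 -1.1106 1.4155]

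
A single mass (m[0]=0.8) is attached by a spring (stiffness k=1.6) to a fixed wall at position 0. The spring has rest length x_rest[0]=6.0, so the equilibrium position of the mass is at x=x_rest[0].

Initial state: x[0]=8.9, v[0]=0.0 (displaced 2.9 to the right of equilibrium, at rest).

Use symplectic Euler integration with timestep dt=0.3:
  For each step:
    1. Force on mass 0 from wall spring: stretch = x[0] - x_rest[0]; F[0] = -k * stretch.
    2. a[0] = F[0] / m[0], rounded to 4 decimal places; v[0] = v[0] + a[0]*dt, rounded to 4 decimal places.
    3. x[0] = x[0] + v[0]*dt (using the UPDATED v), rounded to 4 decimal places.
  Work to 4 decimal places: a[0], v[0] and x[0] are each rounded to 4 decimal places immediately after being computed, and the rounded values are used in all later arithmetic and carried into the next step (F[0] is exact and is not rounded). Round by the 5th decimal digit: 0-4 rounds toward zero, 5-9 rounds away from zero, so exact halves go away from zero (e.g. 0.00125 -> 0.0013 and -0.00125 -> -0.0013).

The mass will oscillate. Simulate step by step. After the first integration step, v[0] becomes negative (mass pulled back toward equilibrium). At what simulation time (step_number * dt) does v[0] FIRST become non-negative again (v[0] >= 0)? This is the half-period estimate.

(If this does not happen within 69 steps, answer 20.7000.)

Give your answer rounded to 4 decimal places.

Answer: 2.4000

Derivation:
Step 0: x=[8.9000] v=[0.0000]
Step 1: x=[8.3780] v=[-1.7400]
Step 2: x=[7.4280] v=[-3.1668]
Step 3: x=[6.2209] v=[-4.0236]
Step 4: x=[4.9741] v=[-4.1561]
Step 5: x=[3.9119] v=[-3.5406]
Step 6: x=[3.2256] v=[-2.2877]
Step 7: x=[3.0387] v=[-0.6231]
Step 8: x=[3.3848] v=[1.1537]
First v>=0 after going negative at step 8, time=2.4000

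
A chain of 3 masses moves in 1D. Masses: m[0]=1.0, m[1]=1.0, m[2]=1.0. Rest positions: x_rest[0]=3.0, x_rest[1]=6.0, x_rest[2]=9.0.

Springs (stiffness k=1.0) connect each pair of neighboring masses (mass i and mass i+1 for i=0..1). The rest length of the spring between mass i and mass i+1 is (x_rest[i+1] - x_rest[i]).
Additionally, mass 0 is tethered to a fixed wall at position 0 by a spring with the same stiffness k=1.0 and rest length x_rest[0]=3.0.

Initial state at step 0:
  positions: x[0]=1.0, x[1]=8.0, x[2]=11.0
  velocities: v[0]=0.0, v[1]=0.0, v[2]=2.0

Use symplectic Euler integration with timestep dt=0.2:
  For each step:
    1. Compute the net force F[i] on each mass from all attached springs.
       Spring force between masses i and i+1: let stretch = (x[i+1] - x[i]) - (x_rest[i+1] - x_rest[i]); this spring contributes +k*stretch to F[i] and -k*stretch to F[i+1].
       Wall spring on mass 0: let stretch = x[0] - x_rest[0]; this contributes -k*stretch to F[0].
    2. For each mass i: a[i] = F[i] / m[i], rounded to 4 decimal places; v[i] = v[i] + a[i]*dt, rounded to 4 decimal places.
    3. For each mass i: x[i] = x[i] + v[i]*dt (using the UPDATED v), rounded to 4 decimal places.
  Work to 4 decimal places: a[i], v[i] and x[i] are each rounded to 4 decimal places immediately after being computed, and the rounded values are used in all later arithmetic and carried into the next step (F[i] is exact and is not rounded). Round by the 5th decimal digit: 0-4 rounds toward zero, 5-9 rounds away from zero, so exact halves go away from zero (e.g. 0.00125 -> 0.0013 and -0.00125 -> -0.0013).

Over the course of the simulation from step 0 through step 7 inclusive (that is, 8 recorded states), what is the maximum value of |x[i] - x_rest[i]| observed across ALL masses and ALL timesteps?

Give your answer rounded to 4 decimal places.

Answer: 3.5486

Derivation:
Step 0: x=[1.0000 8.0000 11.0000] v=[0.0000 0.0000 2.0000]
Step 1: x=[1.2400 7.8400 11.4000] v=[1.2000 -0.8000 2.0000]
Step 2: x=[1.6944 7.5584 11.7776] v=[2.2720 -1.4080 1.8880]
Step 3: x=[2.3156 7.2110 12.1064] v=[3.1059 -1.7370 1.6442]
Step 4: x=[3.0400 6.8636 12.3594] v=[3.6219 -1.7370 1.2651]
Step 5: x=[3.7957 6.5831 12.5126] v=[3.7786 -1.4026 0.7659]
Step 6: x=[4.5111 6.4283 12.5486] v=[3.5769 -0.7742 0.1800]
Step 7: x=[5.1227 6.4416 12.4598] v=[3.0581 0.0664 -0.4441]
Max displacement = 3.5486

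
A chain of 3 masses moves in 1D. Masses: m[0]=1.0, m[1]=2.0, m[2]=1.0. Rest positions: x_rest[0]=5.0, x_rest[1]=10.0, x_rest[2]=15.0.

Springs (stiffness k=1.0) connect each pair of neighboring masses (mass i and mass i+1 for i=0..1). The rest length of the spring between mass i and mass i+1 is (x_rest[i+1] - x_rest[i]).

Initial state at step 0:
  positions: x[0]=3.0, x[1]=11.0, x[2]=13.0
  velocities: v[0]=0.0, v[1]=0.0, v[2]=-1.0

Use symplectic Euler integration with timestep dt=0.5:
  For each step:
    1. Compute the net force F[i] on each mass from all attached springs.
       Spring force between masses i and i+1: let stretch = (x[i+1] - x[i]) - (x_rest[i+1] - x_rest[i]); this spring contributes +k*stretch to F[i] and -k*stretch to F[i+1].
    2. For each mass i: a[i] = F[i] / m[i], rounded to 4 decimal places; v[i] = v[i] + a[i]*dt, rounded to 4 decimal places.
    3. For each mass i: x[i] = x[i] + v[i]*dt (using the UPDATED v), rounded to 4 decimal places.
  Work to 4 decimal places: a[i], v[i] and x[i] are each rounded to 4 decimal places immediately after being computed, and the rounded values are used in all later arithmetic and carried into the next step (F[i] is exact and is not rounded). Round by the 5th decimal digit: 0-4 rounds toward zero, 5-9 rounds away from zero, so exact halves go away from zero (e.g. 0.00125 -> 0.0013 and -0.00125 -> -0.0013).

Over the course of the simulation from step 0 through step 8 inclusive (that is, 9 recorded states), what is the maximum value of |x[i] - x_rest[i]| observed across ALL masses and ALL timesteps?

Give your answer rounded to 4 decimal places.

Answer: 3.4018

Derivation:
Step 0: x=[3.0000 11.0000 13.0000] v=[0.0000 0.0000 -1.0000]
Step 1: x=[3.7500 10.2500 13.2500] v=[1.5000 -1.5000 0.5000]
Step 2: x=[4.8750 9.0625 14.0000] v=[2.2500 -2.3750 1.5000]
Step 3: x=[5.7969 7.9688 14.7657] v=[1.8438 -2.1875 1.5313]
Step 4: x=[6.0118 7.4532 15.0822] v=[0.4298 -1.0313 0.6329]
Step 5: x=[5.3371 7.7110 14.7414] v=[-1.3495 0.5156 -0.6816]
Step 6: x=[4.0058 8.5509 13.8930] v=[-2.6626 1.6798 -1.6968]
Step 7: x=[2.5608 9.4905 12.9591] v=[-2.8901 1.8791 -1.8679]
Step 8: x=[1.5982 9.9974 12.4080] v=[-1.9253 1.0138 -1.1022]
Max displacement = 3.4018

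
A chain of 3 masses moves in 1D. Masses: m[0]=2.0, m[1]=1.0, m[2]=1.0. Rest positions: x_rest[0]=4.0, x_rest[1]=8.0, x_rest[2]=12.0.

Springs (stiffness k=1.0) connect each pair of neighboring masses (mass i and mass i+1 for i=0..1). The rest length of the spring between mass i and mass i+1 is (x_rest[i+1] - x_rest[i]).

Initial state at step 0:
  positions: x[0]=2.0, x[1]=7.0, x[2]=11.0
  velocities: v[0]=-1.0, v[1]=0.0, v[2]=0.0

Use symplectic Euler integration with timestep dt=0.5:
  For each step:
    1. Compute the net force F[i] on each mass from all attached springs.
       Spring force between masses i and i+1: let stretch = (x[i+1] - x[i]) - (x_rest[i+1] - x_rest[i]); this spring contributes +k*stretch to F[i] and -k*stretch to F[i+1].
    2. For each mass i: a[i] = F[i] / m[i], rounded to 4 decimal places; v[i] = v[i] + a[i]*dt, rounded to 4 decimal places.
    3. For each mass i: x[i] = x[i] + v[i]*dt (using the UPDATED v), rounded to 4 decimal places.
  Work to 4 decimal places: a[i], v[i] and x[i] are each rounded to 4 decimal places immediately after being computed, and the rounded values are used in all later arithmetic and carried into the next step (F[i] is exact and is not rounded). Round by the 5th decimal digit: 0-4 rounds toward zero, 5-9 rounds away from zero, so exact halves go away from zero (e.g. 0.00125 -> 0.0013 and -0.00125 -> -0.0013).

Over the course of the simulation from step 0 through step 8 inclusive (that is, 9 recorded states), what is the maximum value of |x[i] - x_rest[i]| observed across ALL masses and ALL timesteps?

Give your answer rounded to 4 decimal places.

Answer: 4.4951

Derivation:
Step 0: x=[2.0000 7.0000 11.0000] v=[-1.0000 0.0000 0.0000]
Step 1: x=[1.6250 6.7500 11.0000] v=[-0.7500 -0.5000 0.0000]
Step 2: x=[1.3906 6.2813 10.9375] v=[-0.4688 -0.9375 -0.1250]
Step 3: x=[1.2676 5.7539 10.7110] v=[-0.2461 -1.0548 -0.4531]
Step 4: x=[1.2054 5.3442 10.2452] v=[-0.1245 -0.8194 -0.9317]
Step 5: x=[1.1605 5.1251 9.5541] v=[-0.0898 -0.4383 -1.3822]
Step 6: x=[1.1112 5.0221 8.7558] v=[-0.0987 -0.2061 -1.5967]
Step 7: x=[1.0507 4.8748 8.0240] v=[-0.1210 -0.2947 -1.4636]
Step 8: x=[0.9682 4.5587 7.5049] v=[-0.1650 -0.6322 -1.0382]
Max displacement = 4.4951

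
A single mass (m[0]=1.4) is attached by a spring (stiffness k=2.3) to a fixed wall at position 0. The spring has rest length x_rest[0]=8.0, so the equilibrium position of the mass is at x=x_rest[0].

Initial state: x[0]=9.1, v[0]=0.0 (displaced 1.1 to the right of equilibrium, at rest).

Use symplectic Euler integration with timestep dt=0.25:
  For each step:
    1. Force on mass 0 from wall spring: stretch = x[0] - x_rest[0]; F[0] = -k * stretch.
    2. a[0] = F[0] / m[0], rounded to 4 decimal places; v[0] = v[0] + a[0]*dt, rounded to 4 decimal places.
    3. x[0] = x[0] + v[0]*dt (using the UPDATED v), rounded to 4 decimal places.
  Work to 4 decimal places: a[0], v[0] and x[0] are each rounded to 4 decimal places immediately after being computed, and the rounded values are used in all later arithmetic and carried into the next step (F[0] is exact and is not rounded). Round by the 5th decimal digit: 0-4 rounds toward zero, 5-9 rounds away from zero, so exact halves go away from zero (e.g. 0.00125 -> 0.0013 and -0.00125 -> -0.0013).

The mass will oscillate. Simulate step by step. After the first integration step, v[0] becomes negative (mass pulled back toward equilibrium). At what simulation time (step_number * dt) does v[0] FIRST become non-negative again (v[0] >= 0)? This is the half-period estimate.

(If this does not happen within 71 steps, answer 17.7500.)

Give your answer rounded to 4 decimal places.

Step 0: x=[9.1000] v=[0.0000]
Step 1: x=[8.9871] v=[-0.4518]
Step 2: x=[8.7728] v=[-0.8572]
Step 3: x=[8.4792] v=[-1.1746]
Step 4: x=[8.1364] v=[-1.3714]
Step 5: x=[7.7796] v=[-1.4274]
Step 6: x=[7.4454] v=[-1.3369]
Step 7: x=[7.1681] v=[-1.1091]
Step 8: x=[6.9763] v=[-0.7674]
Step 9: x=[6.8896] v=[-0.3470]
Step 10: x=[6.9169] v=[0.1091]
First v>=0 after going negative at step 10, time=2.5000

Answer: 2.5000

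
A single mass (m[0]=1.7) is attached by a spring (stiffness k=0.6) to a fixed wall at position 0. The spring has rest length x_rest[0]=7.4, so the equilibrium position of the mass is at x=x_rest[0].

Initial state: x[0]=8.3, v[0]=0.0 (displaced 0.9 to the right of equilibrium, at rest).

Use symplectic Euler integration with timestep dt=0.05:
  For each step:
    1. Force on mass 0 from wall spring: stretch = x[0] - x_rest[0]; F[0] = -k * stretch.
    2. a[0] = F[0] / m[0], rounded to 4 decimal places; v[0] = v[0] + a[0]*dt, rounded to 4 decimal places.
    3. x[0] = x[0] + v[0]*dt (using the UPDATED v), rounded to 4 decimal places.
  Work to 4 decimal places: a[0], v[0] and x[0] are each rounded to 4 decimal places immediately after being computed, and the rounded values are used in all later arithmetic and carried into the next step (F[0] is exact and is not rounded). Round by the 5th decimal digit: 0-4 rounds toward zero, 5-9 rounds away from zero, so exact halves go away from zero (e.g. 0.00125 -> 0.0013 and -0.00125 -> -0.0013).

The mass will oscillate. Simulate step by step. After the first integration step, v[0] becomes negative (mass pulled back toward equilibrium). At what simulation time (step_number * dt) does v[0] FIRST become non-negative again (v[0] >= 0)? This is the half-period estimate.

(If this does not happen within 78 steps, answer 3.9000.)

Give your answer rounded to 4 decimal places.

Step 0: x=[8.3000] v=[0.0000]
Step 1: x=[8.2992] v=[-0.0159]
Step 2: x=[8.2976] v=[-0.0318]
Step 3: x=[8.2952] v=[-0.0476]
Step 4: x=[8.2920] v=[-0.0634]
Step 5: x=[8.2880] v=[-0.0791]
Step 6: x=[8.2833] v=[-0.0948]
Step 7: x=[8.2778] v=[-0.1104]
Step 8: x=[8.2715] v=[-0.1259]
Step 9: x=[8.2644] v=[-0.1413]
Step 10: x=[8.2566] v=[-0.1566]
Step 11: x=[8.2480] v=[-0.1717]
Step 12: x=[8.2387] v=[-0.1867]
Step 13: x=[8.2286] v=[-0.2015]
Step 14: x=[8.2178] v=[-0.2161]
Step 15: x=[8.2063] v=[-0.2305]
Step 16: x=[8.1941] v=[-0.2447]
Step 17: x=[8.1812] v=[-0.2587]
Step 18: x=[8.1676] v=[-0.2725]
Step 19: x=[8.1533] v=[-0.2860]
Step 20: x=[8.1383] v=[-0.2993]
Step 21: x=[8.1227] v=[-0.3123]
Step 22: x=[8.1064] v=[-0.3251]
Step 23: x=[8.0895] v=[-0.3376]
Step 24: x=[8.0720] v=[-0.3498]
Step 25: x=[8.0539] v=[-0.3617]
Step 26: x=[8.0352] v=[-0.3732]
Step 27: x=[8.0160] v=[-0.3844]
Step 28: x=[7.9962] v=[-0.3953]
Step 29: x=[7.9759] v=[-0.4058]
Step 30: x=[7.9551] v=[-0.4160]
Step 31: x=[7.9338] v=[-0.4258]
Step 32: x=[7.9120] v=[-0.4352]
Step 33: x=[7.8898] v=[-0.4442]
Step 34: x=[7.8672] v=[-0.4528]
Step 35: x=[7.8442] v=[-0.4610]
Step 36: x=[7.8208] v=[-0.4688]
Step 37: x=[7.7970] v=[-0.4762]
Step 38: x=[7.7728] v=[-0.4832]
Step 39: x=[7.7483] v=[-0.4898]
Step 40: x=[7.7235] v=[-0.4959]
Step 41: x=[7.6984] v=[-0.5016]
Step 42: x=[7.6731] v=[-0.5069]
Step 43: x=[7.6475] v=[-0.5117]
Step 44: x=[7.6217] v=[-0.5161]
Step 45: x=[7.5957] v=[-0.5200]
Step 46: x=[7.5695] v=[-0.5235]
Step 47: x=[7.5432] v=[-0.5265]
Step 48: x=[7.5168] v=[-0.5290]
Step 49: x=[7.4902] v=[-0.5311]
Step 50: x=[7.4636] v=[-0.5327]
Step 51: x=[7.4369] v=[-0.5338]
Step 52: x=[7.4102] v=[-0.5345]
Step 53: x=[7.3835] v=[-0.5347]
Step 54: x=[7.3568] v=[-0.5344]
Step 55: x=[7.3301] v=[-0.5336]
Step 56: x=[7.3035] v=[-0.5324]
Step 57: x=[7.2770] v=[-0.5307]
Step 58: x=[7.2506] v=[-0.5285]
Step 59: x=[7.2243] v=[-0.5259]
Step 60: x=[7.1982] v=[-0.5228]
Step 61: x=[7.1722] v=[-0.5192]
Step 62: x=[7.1464] v=[-0.5152]
Step 63: x=[7.1209] v=[-0.5107]
Step 64: x=[7.0956] v=[-0.5058]
Step 65: x=[7.0706] v=[-0.5004]
Step 66: x=[7.0459] v=[-0.4946]
Step 67: x=[7.0215] v=[-0.4884]
Step 68: x=[6.9974] v=[-0.4817]
Step 69: x=[6.9737] v=[-0.4746]
Step 70: x=[6.9503] v=[-0.4671]
Step 71: x=[6.9273] v=[-0.4592]
Step 72: x=[6.9048] v=[-0.4509]
Step 73: x=[6.8827] v=[-0.4422]
Step 74: x=[6.8610] v=[-0.4331]
Step 75: x=[6.8398] v=[-0.4236]
Step 76: x=[6.8191] v=[-0.4137]
Step 77: x=[6.7989] v=[-0.4035]
Step 78: x=[6.7793] v=[-0.3929]
v[0] did not become non-negative within 78 steps; using fallback time=3.9000

Answer: 3.9000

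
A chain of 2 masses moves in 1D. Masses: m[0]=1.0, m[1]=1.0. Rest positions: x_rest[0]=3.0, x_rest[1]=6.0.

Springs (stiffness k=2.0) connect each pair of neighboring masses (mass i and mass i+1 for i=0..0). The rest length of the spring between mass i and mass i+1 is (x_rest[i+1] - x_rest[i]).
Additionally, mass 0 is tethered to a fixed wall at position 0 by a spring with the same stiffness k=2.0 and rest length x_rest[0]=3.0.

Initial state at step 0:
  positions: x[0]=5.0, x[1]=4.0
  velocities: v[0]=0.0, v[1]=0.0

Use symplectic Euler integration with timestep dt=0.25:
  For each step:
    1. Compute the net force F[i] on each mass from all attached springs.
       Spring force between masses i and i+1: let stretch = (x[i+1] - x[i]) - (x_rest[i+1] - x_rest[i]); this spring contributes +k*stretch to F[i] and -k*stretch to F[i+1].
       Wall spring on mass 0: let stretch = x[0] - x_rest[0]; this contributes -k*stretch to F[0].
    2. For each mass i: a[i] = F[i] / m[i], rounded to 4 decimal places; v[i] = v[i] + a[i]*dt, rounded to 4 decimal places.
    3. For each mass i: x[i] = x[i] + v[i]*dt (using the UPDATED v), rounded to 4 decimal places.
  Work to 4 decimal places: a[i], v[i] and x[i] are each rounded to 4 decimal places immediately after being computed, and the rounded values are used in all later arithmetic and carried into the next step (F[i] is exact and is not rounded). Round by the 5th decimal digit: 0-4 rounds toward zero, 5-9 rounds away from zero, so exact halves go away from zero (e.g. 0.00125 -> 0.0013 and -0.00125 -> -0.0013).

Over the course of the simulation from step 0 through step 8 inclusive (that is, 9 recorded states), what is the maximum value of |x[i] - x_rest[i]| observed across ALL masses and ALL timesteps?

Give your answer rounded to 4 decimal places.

Step 0: x=[5.0000 4.0000] v=[0.0000 0.0000]
Step 1: x=[4.2500 4.5000] v=[-3.0000 2.0000]
Step 2: x=[3.0000 5.3438] v=[-5.0000 3.3750]
Step 3: x=[1.6680 6.2696] v=[-5.3281 3.7031]
Step 4: x=[0.7027 6.9952] v=[-3.8613 2.9023]
Step 5: x=[0.4361 7.3092] v=[-1.0664 1.2561]
Step 6: x=[0.9741 7.1391] v=[2.1521 -0.6805]
Step 7: x=[2.1610 6.5734] v=[4.7476 -2.2630]
Step 8: x=[3.6293 5.8311] v=[5.8733 -2.9692]
Max displacement = 2.5639

Answer: 2.5639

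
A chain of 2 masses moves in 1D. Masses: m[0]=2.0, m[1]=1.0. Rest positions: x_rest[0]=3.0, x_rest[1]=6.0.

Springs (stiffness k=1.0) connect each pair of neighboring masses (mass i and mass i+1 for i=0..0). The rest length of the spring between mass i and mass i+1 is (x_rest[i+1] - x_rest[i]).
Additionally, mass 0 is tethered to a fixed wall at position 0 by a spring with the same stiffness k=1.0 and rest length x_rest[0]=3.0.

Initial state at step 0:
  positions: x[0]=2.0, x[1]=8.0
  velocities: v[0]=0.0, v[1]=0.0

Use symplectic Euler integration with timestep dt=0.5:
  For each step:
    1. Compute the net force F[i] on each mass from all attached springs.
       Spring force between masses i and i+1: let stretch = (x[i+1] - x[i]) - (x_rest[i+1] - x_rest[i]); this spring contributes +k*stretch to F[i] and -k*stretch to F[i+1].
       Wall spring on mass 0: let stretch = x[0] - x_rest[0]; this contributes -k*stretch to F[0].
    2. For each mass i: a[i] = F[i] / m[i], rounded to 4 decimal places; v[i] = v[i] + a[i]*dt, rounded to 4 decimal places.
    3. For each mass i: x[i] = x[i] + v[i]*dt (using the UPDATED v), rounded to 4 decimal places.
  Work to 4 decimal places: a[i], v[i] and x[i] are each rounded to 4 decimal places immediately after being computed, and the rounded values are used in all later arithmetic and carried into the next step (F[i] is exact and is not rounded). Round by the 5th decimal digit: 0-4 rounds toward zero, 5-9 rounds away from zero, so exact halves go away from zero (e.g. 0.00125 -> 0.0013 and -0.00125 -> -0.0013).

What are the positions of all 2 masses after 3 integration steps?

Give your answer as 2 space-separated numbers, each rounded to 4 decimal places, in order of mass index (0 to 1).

Step 0: x=[2.0000 8.0000] v=[0.0000 0.0000]
Step 1: x=[2.5000 7.2500] v=[1.0000 -1.5000]
Step 2: x=[3.2813 6.0625] v=[1.5625 -2.3750]
Step 3: x=[4.0001 4.9297] v=[1.4375 -2.2656]

Answer: 4.0001 4.9297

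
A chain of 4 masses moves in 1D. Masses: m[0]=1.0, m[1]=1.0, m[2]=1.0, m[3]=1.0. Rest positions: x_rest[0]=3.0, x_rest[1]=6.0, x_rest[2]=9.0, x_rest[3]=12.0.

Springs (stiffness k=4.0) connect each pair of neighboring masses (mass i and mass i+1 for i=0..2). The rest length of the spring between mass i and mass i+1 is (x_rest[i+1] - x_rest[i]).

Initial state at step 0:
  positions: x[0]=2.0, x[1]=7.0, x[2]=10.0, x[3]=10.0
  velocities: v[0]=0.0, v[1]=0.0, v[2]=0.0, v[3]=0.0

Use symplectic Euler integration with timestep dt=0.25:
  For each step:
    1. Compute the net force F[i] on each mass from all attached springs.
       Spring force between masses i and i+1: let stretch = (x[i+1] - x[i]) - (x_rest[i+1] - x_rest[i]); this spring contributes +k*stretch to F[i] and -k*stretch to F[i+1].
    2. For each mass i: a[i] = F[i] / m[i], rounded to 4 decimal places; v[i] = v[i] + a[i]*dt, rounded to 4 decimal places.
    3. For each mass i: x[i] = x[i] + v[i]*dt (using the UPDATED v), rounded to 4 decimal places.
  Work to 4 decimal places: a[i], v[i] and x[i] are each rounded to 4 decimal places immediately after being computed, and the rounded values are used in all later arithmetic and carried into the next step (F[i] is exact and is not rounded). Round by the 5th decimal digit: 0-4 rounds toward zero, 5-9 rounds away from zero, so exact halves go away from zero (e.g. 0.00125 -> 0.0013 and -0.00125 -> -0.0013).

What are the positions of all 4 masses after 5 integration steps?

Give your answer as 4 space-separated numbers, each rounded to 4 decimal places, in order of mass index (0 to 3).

Answer: 3.4668 4.6505 8.0527 12.8301

Derivation:
Step 0: x=[2.0000 7.0000 10.0000 10.0000] v=[0.0000 0.0000 0.0000 0.0000]
Step 1: x=[2.5000 6.5000 9.2500 10.7500] v=[2.0000 -2.0000 -3.0000 3.0000]
Step 2: x=[3.2500 5.6875 8.1875 11.8750] v=[3.0000 -3.2500 -4.2500 4.5000]
Step 3: x=[3.8594 4.8906 7.4219 12.8281] v=[2.4375 -3.1875 -3.0625 3.8125]
Step 4: x=[3.9766 4.4688 7.3750 13.1797] v=[0.4687 -1.6874 -0.1876 1.4063]
Step 5: x=[3.4668 4.6505 8.0527 12.8301] v=[-2.0391 0.7266 2.7109 -1.3984]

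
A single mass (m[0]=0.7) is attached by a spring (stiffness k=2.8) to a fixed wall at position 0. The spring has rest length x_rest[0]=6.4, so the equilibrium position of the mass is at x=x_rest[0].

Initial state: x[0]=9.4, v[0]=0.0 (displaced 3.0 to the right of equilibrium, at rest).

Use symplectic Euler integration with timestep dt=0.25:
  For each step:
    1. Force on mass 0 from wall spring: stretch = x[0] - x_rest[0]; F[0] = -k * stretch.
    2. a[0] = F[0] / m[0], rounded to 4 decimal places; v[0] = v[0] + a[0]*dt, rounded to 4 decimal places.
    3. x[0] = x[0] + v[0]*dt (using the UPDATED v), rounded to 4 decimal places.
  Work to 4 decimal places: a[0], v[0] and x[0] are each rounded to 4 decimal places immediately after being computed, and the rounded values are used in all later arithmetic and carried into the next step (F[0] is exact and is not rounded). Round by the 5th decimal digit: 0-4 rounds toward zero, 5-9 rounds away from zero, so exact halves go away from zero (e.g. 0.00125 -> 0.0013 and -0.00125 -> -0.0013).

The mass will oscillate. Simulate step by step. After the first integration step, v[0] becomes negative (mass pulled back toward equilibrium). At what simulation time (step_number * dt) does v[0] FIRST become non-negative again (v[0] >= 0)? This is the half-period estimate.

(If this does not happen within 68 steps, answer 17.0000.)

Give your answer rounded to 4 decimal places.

Answer: 1.7500

Derivation:
Step 0: x=[9.4000] v=[0.0000]
Step 1: x=[8.6500] v=[-3.0000]
Step 2: x=[7.3375] v=[-5.2500]
Step 3: x=[5.7906] v=[-6.1875]
Step 4: x=[4.3961] v=[-5.5781]
Step 5: x=[3.5026] v=[-3.5742]
Step 6: x=[3.3334] v=[-0.6768]
Step 7: x=[3.9309] v=[2.3898]
First v>=0 after going negative at step 7, time=1.7500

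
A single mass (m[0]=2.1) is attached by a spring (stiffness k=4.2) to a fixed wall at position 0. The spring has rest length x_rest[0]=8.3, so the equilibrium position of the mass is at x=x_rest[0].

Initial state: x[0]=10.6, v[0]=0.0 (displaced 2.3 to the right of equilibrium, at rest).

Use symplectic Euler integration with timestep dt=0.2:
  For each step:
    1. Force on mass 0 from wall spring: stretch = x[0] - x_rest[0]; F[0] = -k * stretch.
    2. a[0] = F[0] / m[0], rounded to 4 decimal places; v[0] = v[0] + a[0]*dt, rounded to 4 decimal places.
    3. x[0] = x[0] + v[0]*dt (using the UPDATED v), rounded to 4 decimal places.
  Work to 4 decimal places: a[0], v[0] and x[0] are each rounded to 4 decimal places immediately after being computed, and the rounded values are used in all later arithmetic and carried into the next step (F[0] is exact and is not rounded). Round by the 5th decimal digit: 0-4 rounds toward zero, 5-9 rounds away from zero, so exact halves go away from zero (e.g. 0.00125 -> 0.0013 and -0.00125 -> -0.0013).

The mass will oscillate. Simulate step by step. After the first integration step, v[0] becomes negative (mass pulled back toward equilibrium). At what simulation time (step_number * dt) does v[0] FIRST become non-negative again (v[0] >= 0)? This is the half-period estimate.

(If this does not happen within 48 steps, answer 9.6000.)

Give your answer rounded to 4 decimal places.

Step 0: x=[10.6000] v=[0.0000]
Step 1: x=[10.4160] v=[-0.9200]
Step 2: x=[10.0627] v=[-1.7664]
Step 3: x=[9.5684] v=[-2.4715]
Step 4: x=[8.9726] v=[-2.9789]
Step 5: x=[8.3230] v=[-3.2479]
Step 6: x=[7.6716] v=[-3.2571]
Step 7: x=[7.0705] v=[-3.0057]
Step 8: x=[6.5677] v=[-2.5139]
Step 9: x=[6.2035] v=[-1.8210]
Step 10: x=[6.0070] v=[-0.9824]
Step 11: x=[5.9940] v=[-0.0652]
Step 12: x=[6.1654] v=[0.8572]
First v>=0 after going negative at step 12, time=2.4000

Answer: 2.4000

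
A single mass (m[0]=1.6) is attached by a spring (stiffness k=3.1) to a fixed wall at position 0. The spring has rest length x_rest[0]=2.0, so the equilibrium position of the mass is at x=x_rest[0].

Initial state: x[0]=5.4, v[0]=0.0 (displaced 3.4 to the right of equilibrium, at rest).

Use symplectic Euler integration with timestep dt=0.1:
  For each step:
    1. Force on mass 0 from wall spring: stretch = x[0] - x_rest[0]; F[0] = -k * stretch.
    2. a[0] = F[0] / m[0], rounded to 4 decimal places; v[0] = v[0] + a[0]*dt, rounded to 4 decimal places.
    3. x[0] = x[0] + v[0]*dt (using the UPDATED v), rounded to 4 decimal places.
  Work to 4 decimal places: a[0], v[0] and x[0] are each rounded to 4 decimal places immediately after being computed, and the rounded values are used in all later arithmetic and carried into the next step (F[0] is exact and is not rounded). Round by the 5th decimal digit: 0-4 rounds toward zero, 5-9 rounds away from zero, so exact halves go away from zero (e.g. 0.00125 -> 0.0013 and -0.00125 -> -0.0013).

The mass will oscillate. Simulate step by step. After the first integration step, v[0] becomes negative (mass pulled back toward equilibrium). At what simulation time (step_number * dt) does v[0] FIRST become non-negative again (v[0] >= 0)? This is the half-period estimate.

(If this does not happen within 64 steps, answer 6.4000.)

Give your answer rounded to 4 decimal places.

Step 0: x=[5.4000] v=[0.0000]
Step 1: x=[5.3341] v=[-0.6588]
Step 2: x=[5.2036] v=[-1.3048]
Step 3: x=[5.0111] v=[-1.9255]
Step 4: x=[4.7602] v=[-2.5089]
Step 5: x=[4.4558] v=[-3.0437]
Step 6: x=[4.1039] v=[-3.5195]
Step 7: x=[3.7112] v=[-3.9271]
Step 8: x=[3.2853] v=[-4.2587]
Step 9: x=[2.8345] v=[-4.5077]
Step 10: x=[2.3676] v=[-4.6694]
Step 11: x=[1.8935] v=[-4.7406]
Step 12: x=[1.4215] v=[-4.7200]
Step 13: x=[0.9607] v=[-4.6079]
Step 14: x=[0.5201] v=[-4.4065]
Step 15: x=[0.1081] v=[-4.1198]
Step 16: x=[-0.2672] v=[-3.7532]
Step 17: x=[-0.5986] v=[-3.3139]
Step 18: x=[-0.8796] v=[-2.8104]
Step 19: x=[-1.1049] v=[-2.2525]
Step 20: x=[-1.2700] v=[-1.6509]
Step 21: x=[-1.3717] v=[-1.0173]
Step 22: x=[-1.4081] v=[-0.3640]
Step 23: x=[-1.3785] v=[0.2963]
First v>=0 after going negative at step 23, time=2.3000

Answer: 2.3000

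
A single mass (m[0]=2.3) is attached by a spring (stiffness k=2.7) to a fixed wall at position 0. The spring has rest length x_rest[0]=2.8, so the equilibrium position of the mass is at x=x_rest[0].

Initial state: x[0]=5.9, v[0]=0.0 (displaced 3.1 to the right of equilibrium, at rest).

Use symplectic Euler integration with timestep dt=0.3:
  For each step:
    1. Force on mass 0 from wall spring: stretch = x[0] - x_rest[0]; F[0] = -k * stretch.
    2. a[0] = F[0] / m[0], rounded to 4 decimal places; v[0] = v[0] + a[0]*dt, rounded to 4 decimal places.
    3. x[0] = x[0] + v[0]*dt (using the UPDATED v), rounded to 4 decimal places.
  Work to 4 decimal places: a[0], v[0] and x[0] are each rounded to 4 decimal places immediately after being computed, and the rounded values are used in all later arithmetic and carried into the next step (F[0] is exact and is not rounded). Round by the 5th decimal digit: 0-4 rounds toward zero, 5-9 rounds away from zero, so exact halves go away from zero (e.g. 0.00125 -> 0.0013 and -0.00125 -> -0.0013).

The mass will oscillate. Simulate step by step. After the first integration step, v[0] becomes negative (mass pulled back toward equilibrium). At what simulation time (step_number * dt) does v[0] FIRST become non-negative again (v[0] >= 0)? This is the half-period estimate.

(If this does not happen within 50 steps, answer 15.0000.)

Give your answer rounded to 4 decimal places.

Answer: 3.0000

Derivation:
Step 0: x=[5.9000] v=[0.0000]
Step 1: x=[5.5725] v=[-1.0917]
Step 2: x=[4.9521] v=[-2.0681]
Step 3: x=[4.1043] v=[-2.8260]
Step 4: x=[3.1187] v=[-3.2853]
Step 5: x=[2.0995] v=[-3.3975]
Step 6: x=[1.1543] v=[-3.1508]
Step 7: x=[0.3829] v=[-2.5712]
Step 8: x=[-0.1331] v=[-1.7200]
Step 9: x=[-0.3392] v=[-0.6870]
Step 10: x=[-0.2137] v=[0.4185]
First v>=0 after going negative at step 10, time=3.0000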